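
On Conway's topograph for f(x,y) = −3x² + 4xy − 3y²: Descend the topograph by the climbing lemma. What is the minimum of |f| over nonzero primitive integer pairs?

translate: b→2 (≡-4 mod 6), so (3,-4,3)→(3,2,2)
flip: (3,2,2)→(2,-2,3)
translate: b→2 (≡-2 mod 4), so (2,-2,3)→(2,2,3)
reduced (well bottom): (2,2,3) with a≤c, −a<b≤a
well minimum |f| = |-2| = 2 (negative-definite)

2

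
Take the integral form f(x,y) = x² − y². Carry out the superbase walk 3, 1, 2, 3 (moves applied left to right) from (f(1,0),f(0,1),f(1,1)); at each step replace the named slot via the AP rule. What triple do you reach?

start (1,-1,0) = (f(1,0),f(0,1),f(1,1))
replace slot 3: 2·(1+(-1)) − 0 = 0 → (1,-1,0)
replace slot 1: 2·((-1)+0) − 1 = -3 → (-3,-1,0)
replace slot 2: 2·((-3)+0) − (-1) = -5 → (-3,-5,0)
replace slot 3: 2·((-3)+(-5)) − 0 = -16 → (-3,-5,-16)

-3,-5,-16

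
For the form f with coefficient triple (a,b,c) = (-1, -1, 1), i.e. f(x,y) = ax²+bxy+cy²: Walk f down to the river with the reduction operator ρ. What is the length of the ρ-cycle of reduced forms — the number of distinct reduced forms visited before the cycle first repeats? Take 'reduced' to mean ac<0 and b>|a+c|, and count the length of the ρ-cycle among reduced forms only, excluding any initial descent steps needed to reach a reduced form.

D = 5, ⌊√D⌋ = 2
descent: ρ → (1,1,-1)  [lands on river]
river: ρ → (-1,1,1)
ρ-cycle length = 2 (tail of 1 descent step not counted)

2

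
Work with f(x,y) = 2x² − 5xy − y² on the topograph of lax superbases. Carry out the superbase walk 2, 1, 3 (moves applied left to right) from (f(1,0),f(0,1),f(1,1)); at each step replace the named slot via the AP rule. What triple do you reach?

start (2,-1,-4) = (f(1,0),f(0,1),f(1,1))
replace slot 2: 2·(2+(-4)) − (-1) = -3 → (2,-3,-4)
replace slot 1: 2·((-3)+(-4)) − 2 = -16 → (-16,-3,-4)
replace slot 3: 2·((-16)+(-3)) − (-4) = -34 → (-16,-3,-34)

-16,-3,-34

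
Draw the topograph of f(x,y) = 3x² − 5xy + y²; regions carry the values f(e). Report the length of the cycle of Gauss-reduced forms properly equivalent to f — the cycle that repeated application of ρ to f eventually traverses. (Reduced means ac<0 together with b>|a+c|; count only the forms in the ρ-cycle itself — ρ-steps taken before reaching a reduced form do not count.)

D = 13, ⌊√D⌋ = 3
descent: ρ → (1,3,-1)  [lands on river]
river: ρ → (-1,3,1)
ρ-cycle length = 2 (tail of 1 descent step not counted)

2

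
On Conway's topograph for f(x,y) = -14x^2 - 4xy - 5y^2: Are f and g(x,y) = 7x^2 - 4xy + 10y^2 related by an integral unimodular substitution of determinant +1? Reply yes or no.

D₁ = -264, D₂ = -264
f is negative-definite; reduce −f:
−f: flip: (14,4,5)→(5,-4,14)
−f: reduced (well bottom): (5,-4,14) with a≤c, −a<b≤a
flip sign back: reduced form of f is (-5,4,-14)
g: reduced (well bottom): (7,-4,10) with a≤c, −a<b≤a
reduced forms (-5, 4, -14) vs (7, -4, 10) ⇒ inequivalent

no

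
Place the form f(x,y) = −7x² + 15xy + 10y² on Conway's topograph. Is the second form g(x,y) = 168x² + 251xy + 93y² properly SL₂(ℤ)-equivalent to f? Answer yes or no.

D₁ = 505, D₂ = 505
river cycle of f (length 8): (10, 5, -12), (-12, 19, 3), (3, 17, -18), (-18, 19, 2), (2, 21, -8), (-8, 11, 12), (12, 13, -7), (-7, 15, 10)
river cycle of g (length 8): (10, 5, -12), (-12, 19, 3), (3, 17, -18), (-18, 19, 2), (2, 21, -8), (-8, 11, 12), (12, 13, -7), (-7, 15, 10)
cycles coincide ⇒ equivalent

yes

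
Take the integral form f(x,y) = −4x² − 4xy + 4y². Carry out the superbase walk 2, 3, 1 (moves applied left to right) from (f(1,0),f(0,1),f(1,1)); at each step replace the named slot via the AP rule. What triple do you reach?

start (-4,4,-4) = (f(1,0),f(0,1),f(1,1))
replace slot 2: 2·((-4)+(-4)) − 4 = -20 → (-4,-20,-4)
replace slot 3: 2·((-4)+(-20)) − (-4) = -44 → (-4,-20,-44)
replace slot 1: 2·((-20)+(-44)) − (-4) = -124 → (-124,-20,-44)

-124,-20,-44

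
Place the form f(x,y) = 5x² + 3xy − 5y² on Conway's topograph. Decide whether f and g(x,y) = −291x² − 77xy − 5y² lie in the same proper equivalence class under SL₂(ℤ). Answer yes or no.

D₁ = 109, D₂ = 109
river cycle of f (length 14): (-5, 7, 3), (3, 5, -7), (-7, 9, 1), (1, 9, -7), (-7, 5, 3), (3, 7, -5), (-5, 3, 5), (5, 7, -3), (-3, 5, 7), (7, 9, -1), … (4 more)
river cycle of g (length 14): (-5, 7, 3), (3, 5, -7), (-7, 9, 1), (1, 9, -7), (-7, 5, 3), (3, 7, -5), (-5, 3, 5), (5, 7, -3), (-3, 5, 7), (7, 9, -1), … (4 more)
cycles coincide ⇒ equivalent

yes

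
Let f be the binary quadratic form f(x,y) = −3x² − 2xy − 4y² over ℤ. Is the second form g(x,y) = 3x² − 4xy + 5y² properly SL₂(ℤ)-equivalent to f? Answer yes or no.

D₁ = -44, D₂ = -44
f is negative-definite; reduce −f:
−f: reduced (well bottom): (3,2,4) with a≤c, −a<b≤a
flip sign back: reduced form of f is (-3,-2,-4)
g: translate: b→2 (≡-4 mod 6), so (3,-4,5)→(3,2,4)
g: reduced (well bottom): (3,2,4) with a≤c, −a<b≤a
reduced forms (-3, -2, -4) vs (3, 2, 4) ⇒ inequivalent

no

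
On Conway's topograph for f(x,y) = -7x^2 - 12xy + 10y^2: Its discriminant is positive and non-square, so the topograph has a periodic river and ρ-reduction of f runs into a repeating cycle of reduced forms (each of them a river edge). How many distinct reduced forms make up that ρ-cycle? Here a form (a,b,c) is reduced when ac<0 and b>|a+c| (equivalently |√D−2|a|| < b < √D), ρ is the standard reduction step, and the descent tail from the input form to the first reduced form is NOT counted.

D = 424, ⌊√D⌋ = 20
descent: ρ → (10,12,-7)  [lands on river]
river: ρ → (-7,16,6)
river: ρ → (6,20,-1)
river: ρ → (-1,20,6)
river: ρ → (6,16,-7)
river: ρ → (-7,12,10)
river: ρ → (10,8,-9)
river: ρ → (-9,10,9)
river: ρ → (9,8,-10)
river: ρ → (-10,12,7)
river: ρ → (7,16,-6)
river: ρ → (-6,20,1)
river: ρ → (1,20,-6)
river: ρ → (-6,16,7)
river: ρ → (7,12,-10)
river: ρ → (-10,8,9)
river: ρ → (9,10,-9)
river: ρ → (-9,8,10)
ρ-cycle length = 18 (tail of 1 descent step not counted)

18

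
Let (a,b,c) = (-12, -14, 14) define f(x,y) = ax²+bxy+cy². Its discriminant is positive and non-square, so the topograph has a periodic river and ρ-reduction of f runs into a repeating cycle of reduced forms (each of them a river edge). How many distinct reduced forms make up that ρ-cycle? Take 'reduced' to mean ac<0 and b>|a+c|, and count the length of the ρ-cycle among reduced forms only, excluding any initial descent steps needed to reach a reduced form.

D = 868, ⌊√D⌋ = 29
descent: ρ → (14,14,-12)  [lands on river]
river: ρ → (-12,10,16)
river: ρ → (16,22,-6)
river: ρ → (-6,26,8)
river: ρ → (8,22,-12)
river: ρ → (-12,26,4)
river: ρ → (4,22,-24)
river: ρ → (-24,26,2)
river: ρ → (2,26,-24)
river: ρ → (-24,22,4)
river: ρ → (4,26,-12)
river: ρ → (-12,22,8)
river: ρ → (8,26,-6)
river: ρ → (-6,22,16)
river: ρ → (16,10,-12)
river: ρ → (-12,14,14)
ρ-cycle length = 16 (tail of 1 descent step not counted)

16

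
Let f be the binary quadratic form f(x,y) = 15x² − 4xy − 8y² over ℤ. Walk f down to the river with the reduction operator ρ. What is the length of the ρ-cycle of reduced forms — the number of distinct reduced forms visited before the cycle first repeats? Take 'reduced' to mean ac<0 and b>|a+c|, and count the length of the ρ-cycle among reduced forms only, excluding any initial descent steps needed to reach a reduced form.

D = 496, ⌊√D⌋ = 22
descent: ρ → (-8,20,3)  [lands on river]
river: ρ → (3,22,-1)
river: ρ → (-1,22,3)
river: ρ → (3,20,-8)
river: ρ → (-8,12,11)
river: ρ → (11,10,-9)
river: ρ → (-9,8,12)
river: ρ → (12,16,-5)
river: ρ → (-5,14,15)
river: ρ → (15,16,-4)
river: ρ → (-4,16,15)
river: ρ → (15,14,-5)
river: ρ → (-5,16,12)
river: ρ → (12,8,-9)
river: ρ → (-9,10,11)
river: ρ → (11,12,-8)
ρ-cycle length = 16 (tail of 1 descent step not counted)

16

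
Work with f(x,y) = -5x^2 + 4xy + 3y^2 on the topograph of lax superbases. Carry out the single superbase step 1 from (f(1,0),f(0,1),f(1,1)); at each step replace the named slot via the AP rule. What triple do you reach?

start (-5,3,2) = (f(1,0),f(0,1),f(1,1))
replace slot 1: 2·(3+2) − (-5) = 15 → (15,3,2)

15,3,2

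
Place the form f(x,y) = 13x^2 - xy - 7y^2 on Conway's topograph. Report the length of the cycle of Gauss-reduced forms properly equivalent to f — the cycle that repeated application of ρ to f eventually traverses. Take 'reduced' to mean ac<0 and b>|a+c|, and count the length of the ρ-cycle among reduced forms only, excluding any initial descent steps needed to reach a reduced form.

D = 365, ⌊√D⌋ = 19
descent: ρ → (-7,15,5)  [lands on river]
river: ρ → (5,15,-7)
river: ρ → (-7,13,7)
river: ρ → (7,15,-5)
river: ρ → (-5,15,7)
river: ρ → (7,13,-7)
ρ-cycle length = 6 (tail of 1 descent step not counted)

6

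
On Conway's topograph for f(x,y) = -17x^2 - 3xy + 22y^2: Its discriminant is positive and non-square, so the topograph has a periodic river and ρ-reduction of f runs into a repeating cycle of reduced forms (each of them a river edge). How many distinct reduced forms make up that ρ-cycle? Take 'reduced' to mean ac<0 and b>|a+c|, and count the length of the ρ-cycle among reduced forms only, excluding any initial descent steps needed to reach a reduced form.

D = 1505, ⌊√D⌋ = 38
descent: ρ → (22,3,-17)
descent: ρ → (-17,31,8)  [lands on river]
river: ρ → (8,33,-13)
river: ρ → (-13,19,22)
river: ρ → (22,25,-10)
river: ρ → (-10,35,7)
river: ρ → (7,35,-10)
river: ρ → (-10,25,22)
river: ρ → (22,19,-13)
river: ρ → (-13,33,8)
river: ρ → (8,31,-17)
river: ρ → (-17,37,2)
river: ρ → (2,35,-35)
river: ρ → (-35,35,2)
river: ρ → (2,37,-17)
ρ-cycle length = 14 (tail of 2 descent steps not counted)

14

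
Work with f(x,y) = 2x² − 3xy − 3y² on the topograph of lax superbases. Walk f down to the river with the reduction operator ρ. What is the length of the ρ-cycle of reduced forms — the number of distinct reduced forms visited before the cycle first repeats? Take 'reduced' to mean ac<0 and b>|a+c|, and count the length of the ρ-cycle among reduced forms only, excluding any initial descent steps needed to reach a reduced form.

D = 33, ⌊√D⌋ = 5
descent: ρ → (-3,3,2)  [lands on river]
river: ρ → (2,5,-1)
river: ρ → (-1,5,2)
river: ρ → (2,3,-3)
ρ-cycle length = 4 (tail of 1 descent step not counted)

4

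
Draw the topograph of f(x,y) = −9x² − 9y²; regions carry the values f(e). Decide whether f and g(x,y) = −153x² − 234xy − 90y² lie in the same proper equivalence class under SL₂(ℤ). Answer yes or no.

D₁ = -324, D₂ = -324
f is negative-definite; reduce −f:
−f: reduced (well bottom): (9,0,9) with a≤c, −a<b≤a
flip sign back: reduced form of f is (-9,0,-9)
g is negative-definite; reduce −g:
−g: translate: b→-72 (≡234 mod 306), so (153,234,90)→(153,-72,9)
−g: flip: (153,-72,9)→(9,72,153)
−g: translate: b→0 (≡72 mod 18), so (9,72,153)→(9,0,9)
−g: reduced (well bottom): (9,0,9) with a≤c, −a<b≤a
flip sign back: reduced form of g is (-9,0,-9)
reduced forms (-9, 0, -9) vs (-9, 0, -9) ⇒ equivalent

yes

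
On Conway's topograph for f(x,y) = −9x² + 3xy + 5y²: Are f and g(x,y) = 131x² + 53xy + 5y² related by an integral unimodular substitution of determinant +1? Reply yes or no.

D₁ = 189, D₂ = 189
river cycle of f (length 4): (5, 7, -7), (-7, 7, 5), (5, 13, -1), (-1, 13, 5)
river cycle of g (length 4): (5, 7, -7), (-7, 7, 5), (5, 13, -1), (-1, 13, 5)
cycles coincide ⇒ equivalent

yes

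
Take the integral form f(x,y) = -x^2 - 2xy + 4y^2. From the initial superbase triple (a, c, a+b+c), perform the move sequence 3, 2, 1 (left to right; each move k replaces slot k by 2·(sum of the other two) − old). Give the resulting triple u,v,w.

start (-1,4,1) = (f(1,0),f(0,1),f(1,1))
replace slot 3: 2·((-1)+4) − 1 = 5 → (-1,4,5)
replace slot 2: 2·((-1)+5) − 4 = 4 → (-1,4,5)
replace slot 1: 2·(4+5) − (-1) = 19 → (19,4,5)

19,4,5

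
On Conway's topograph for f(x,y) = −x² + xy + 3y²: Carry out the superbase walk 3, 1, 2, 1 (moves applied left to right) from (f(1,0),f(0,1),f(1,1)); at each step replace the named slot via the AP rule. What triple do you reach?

start (-1,3,3) = (f(1,0),f(0,1),f(1,1))
replace slot 3: 2·((-1)+3) − 3 = 1 → (-1,3,1)
replace slot 1: 2·(3+1) − (-1) = 9 → (9,3,1)
replace slot 2: 2·(9+1) − 3 = 17 → (9,17,1)
replace slot 1: 2·(17+1) − 9 = 27 → (27,17,1)

27,17,1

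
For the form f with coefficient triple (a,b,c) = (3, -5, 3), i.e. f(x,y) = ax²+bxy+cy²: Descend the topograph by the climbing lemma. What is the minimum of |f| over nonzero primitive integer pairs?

translate: b→1 (≡-5 mod 6), so (3,-5,3)→(3,1,1)
flip: (3,1,1)→(1,-1,3)
translate: b→1 (≡-1 mod 2), so (1,-1,3)→(1,1,3)
reduced (well bottom): (1,1,3) with a≤c, −a<b≤a
well minimum = a = 1

1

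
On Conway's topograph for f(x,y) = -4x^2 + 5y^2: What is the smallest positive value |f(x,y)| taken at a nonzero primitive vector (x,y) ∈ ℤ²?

descent: ρ → (5,0,-4)
descent: ρ → (-4,8,1)  [lands on river]
river: ρ → (1,8,-4)
closes: descent 2, river 2
min |a| on river = 1

1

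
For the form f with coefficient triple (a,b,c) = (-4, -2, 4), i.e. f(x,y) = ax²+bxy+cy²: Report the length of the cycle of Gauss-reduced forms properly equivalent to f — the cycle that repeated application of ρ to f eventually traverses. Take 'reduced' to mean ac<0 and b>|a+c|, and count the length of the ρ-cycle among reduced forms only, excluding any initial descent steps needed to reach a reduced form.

D = 68, ⌊√D⌋ = 8
descent: ρ → (4,2,-4)  [lands on river]
river: ρ → (-4,6,2)
river: ρ → (2,6,-4)
river: ρ → (-4,2,4)
river: ρ → (4,6,-2)
river: ρ → (-2,6,4)
ρ-cycle length = 6 (tail of 1 descent step not counted)

6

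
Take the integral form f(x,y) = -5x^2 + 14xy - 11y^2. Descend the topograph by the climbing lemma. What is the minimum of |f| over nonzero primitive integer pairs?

translate: b→-4 (≡-14 mod 10), so (5,-14,11)→(5,-4,2)
flip: (5,-4,2)→(2,4,5)
translate: b→0 (≡4 mod 4), so (2,4,5)→(2,0,3)
reduced (well bottom): (2,0,3) with a≤c, −a<b≤a
well minimum |f| = |-2| = 2 (negative-definite)

2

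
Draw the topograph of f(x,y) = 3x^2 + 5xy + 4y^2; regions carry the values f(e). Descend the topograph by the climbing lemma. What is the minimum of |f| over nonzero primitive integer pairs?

translate: b→-1 (≡5 mod 6), so (3,5,4)→(3,-1,2)
flip: (3,-1,2)→(2,1,3)
reduced (well bottom): (2,1,3) with a≤c, −a<b≤a
well minimum = a = 2

2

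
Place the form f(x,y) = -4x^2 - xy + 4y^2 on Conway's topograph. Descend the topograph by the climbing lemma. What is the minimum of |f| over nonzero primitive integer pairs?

descent: ρ → (4,1,-4)  [lands on river]
river: ρ → (-4,7,1)
river: ρ → (1,7,-4)
river: ρ → (-4,1,4)
river: ρ → (4,7,-1)
river: ρ → (-1,7,4)
closes: descent 1, river 6
min |a| on river = 1

1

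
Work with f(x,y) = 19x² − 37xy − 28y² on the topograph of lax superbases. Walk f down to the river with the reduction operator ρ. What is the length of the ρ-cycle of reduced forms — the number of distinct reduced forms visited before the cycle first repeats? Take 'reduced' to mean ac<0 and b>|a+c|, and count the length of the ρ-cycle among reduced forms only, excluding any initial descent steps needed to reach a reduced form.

D = 3497, ⌊√D⌋ = 59
descent: ρ → (-28,37,19)  [lands on river]
river: ρ → (19,39,-26)
river: ρ → (-26,13,32)
river: ρ → (32,51,-7)
river: ρ → (-7,47,46)
river: ρ → (46,45,-8)
river: ρ → (-8,51,28)
river: ρ → (28,5,-31)
river: ρ → (-31,57,2)
river: ρ → (2,59,-2)
river: ρ → (-2,57,31)
river: ρ → (31,5,-28)
river: ρ → (-28,51,8)
river: ρ → (8,45,-46)
river: ρ → (-46,47,7)
river: ρ → (7,51,-32)
river: ρ → (-32,13,26)
river: ρ → (26,39,-19)
river: ρ → (-19,37,28)
river: ρ → (28,19,-28)
ρ-cycle length = 20 (tail of 1 descent step not counted)

20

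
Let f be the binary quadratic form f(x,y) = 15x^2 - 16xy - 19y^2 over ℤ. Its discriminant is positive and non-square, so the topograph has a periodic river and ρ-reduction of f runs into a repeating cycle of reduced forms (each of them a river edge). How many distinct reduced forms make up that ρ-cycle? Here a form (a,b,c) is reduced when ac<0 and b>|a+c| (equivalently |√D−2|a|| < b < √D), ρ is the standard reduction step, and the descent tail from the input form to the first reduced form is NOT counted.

D = 1396, ⌊√D⌋ = 37
descent: ρ → (-19,16,15)  [lands on river]
river: ρ → (15,14,-20)
river: ρ → (-20,26,9)
river: ρ → (9,28,-17)
river: ρ → (-17,6,20)
river: ρ → (20,34,-3)
river: ρ → (-3,32,31)
river: ρ → (31,30,-4)
river: ρ → (-4,34,15)
river: ρ → (15,26,-12)
river: ρ → (-12,22,19)
river: ρ → (19,16,-15)
river: ρ → (-15,14,20)
river: ρ → (20,26,-9)
river: ρ → (-9,28,17)
river: ρ → (17,6,-20)
river: ρ → (-20,34,3)
river: ρ → (3,32,-31)
river: ρ → (-31,30,4)
river: ρ → (4,34,-15)
river: ρ → (-15,26,12)
river: ρ → (12,22,-19)
ρ-cycle length = 22 (tail of 1 descent step not counted)

22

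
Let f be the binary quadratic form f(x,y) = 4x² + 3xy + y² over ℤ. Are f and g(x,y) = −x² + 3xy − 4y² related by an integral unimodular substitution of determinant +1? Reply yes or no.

D₁ = -7, D₂ = -7
f: flip: (4,3,1)→(1,-3,4)
f: translate: b→1 (≡-3 mod 2), so (1,-3,4)→(1,1,2)
f: reduced (well bottom): (1,1,2) with a≤c, −a<b≤a
g is negative-definite; reduce −g:
−g: translate: b→1 (≡-3 mod 2), so (1,-3,4)→(1,1,2)
−g: reduced (well bottom): (1,1,2) with a≤c, −a<b≤a
flip sign back: reduced form of g is (-1,-1,-2)
reduced forms (1, 1, 2) vs (-1, -1, -2) ⇒ inequivalent

no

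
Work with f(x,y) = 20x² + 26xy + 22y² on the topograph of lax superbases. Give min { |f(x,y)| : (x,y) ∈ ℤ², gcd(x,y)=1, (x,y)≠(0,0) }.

translate: b→-14 (≡26 mod 40), so (20,26,22)→(20,-14,16)
flip: (20,-14,16)→(16,14,20)
reduced (well bottom): (16,14,20) with a≤c, −a<b≤a
well minimum = a = 16

16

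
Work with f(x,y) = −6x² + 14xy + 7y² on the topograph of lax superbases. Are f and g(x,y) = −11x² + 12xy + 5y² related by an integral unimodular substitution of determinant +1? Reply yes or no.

D₁ = 364, D₂ = 364
river cycle of f (length 8): (7, 14, -6), (-6, 10, 11), (11, 12, -5), (-5, 18, 2), (2, 18, -5), (-5, 12, 11), (11, 10, -6), (-6, 14, 7)
river cycle of g (length 8): (5, 18, -2), (-2, 18, 5), (5, 12, -11), (-11, 10, 6), (6, 14, -7), (-7, 14, 6), (6, 10, -11), (-11, 12, 5)
cycles differ ⇒ inequivalent

no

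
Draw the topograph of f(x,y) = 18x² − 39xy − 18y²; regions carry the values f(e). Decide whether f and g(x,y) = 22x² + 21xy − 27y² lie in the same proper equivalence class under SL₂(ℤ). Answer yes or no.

D₁ = 2817, D₂ = 2817
river cycle of f (length 38): (-18, 39, 18), (18, 33, -24), (-24, 15, 27), (27, 39, -12), (-12, 33, 36), (36, 39, -9), (-9, 51, 6), (6, 45, -33), (-33, 21, 18), (18, 51, -3), … (28 more)
river cycle of g (length 34): (-27, 33, 16), (16, 31, -29), (-29, 27, 18), (18, 45, -11), (-11, 43, 22), (22, 45, -9), (-9, 45, 22), (22, 43, -11), (-11, 45, 18), (18, 27, -29), … (24 more)
cycles differ ⇒ inequivalent

no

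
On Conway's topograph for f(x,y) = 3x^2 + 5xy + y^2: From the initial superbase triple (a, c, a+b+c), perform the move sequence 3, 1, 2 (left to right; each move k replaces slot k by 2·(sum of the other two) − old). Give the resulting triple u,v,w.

start (3,1,9) = (f(1,0),f(0,1),f(1,1))
replace slot 3: 2·(3+1) − 9 = -1 → (3,1,-1)
replace slot 1: 2·(1+(-1)) − 3 = -3 → (-3,1,-1)
replace slot 2: 2·((-3)+(-1)) − 1 = -9 → (-3,-9,-1)

-3,-9,-1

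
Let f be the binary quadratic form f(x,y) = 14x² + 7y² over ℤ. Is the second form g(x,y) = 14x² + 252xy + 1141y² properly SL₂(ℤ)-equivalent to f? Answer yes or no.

D₁ = -392, D₂ = -392
f: flip: (14,0,7)→(7,0,14)
f: reduced (well bottom): (7,0,14) with a≤c, −a<b≤a
g: translate: b→0 (≡252 mod 28), so (14,252,1141)→(14,0,7)
g: flip: (14,0,7)→(7,0,14)
g: reduced (well bottom): (7,0,14) with a≤c, −a<b≤a
reduced forms (7, 0, 14) vs (7, 0, 14) ⇒ equivalent

yes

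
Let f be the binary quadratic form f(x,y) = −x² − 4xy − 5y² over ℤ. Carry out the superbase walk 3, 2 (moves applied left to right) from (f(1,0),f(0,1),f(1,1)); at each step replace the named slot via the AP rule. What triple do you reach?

start (-1,-5,-10) = (f(1,0),f(0,1),f(1,1))
replace slot 3: 2·((-1)+(-5)) − (-10) = -2 → (-1,-5,-2)
replace slot 2: 2·((-1)+(-2)) − (-5) = -1 → (-1,-1,-2)

-1,-1,-2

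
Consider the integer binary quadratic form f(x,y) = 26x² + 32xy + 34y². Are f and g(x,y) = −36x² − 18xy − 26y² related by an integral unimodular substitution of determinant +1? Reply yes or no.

D₁ = -2512, D₂ = -3420
discriminants differ ⇒ not SL₂(ℤ)-equivalent

no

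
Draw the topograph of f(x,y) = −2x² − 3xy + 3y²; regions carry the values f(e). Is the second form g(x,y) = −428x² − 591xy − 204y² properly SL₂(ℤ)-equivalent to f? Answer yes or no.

D₁ = 33, D₂ = 33
river cycle of f (length 4): (3, 3, -2), (-2, 5, 1), (1, 5, -2), (-2, 3, 3)
river cycle of g (length 4): (-2, 3, 3), (3, 3, -2), (-2, 5, 1), (1, 5, -2)
cycles coincide ⇒ equivalent

yes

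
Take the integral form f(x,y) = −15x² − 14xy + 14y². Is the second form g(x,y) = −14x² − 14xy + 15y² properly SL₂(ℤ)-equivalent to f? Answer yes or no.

D₁ = 1036, D₂ = 1036
river cycle of f (length 18): (14, 14, -15), (-15, 16, 13), (13, 10, -18), (-18, 26, 5), (5, 24, -23), (-23, 22, 6), (6, 26, -15), (-15, 4, 17), (17, 30, -2), (-2, 30, 17), … (8 more)
river cycle of g (length 18): (15, 14, -14), (-14, 14, 15), (15, 16, -13), (-13, 10, 18), (18, 26, -5), (-5, 24, 23), (23, 22, -6), (-6, 26, 15), (15, 4, -17), (-17, 30, 2), … (8 more)
cycles differ ⇒ inequivalent

no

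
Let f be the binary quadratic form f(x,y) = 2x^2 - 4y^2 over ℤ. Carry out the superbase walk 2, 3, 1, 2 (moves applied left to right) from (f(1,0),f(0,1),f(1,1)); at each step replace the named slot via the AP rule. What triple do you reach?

start (2,-4,-2) = (f(1,0),f(0,1),f(1,1))
replace slot 2: 2·(2+(-2)) − (-4) = 4 → (2,4,-2)
replace slot 3: 2·(2+4) − (-2) = 14 → (2,4,14)
replace slot 1: 2·(4+14) − 2 = 34 → (34,4,14)
replace slot 2: 2·(34+14) − 4 = 92 → (34,92,14)

34,92,14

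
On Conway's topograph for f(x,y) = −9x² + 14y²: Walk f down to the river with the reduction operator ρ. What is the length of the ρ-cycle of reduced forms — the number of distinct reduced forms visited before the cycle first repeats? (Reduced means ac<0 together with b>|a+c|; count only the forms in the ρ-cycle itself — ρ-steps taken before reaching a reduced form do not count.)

D = 504, ⌊√D⌋ = 22
descent: ρ → (14,0,-9)
descent: ρ → (-9,18,5)  [lands on river]
river: ρ → (5,22,-1)
river: ρ → (-1,22,5)
river: ρ → (5,18,-9)
ρ-cycle length = 4 (tail of 2 descent steps not counted)

4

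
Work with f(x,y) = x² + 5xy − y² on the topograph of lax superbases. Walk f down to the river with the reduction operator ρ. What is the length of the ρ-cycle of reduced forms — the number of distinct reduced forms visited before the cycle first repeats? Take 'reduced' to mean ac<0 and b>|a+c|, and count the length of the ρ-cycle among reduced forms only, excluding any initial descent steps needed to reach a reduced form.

D = 29, ⌊√D⌋ = 5
river: ρ → (-1,5,1)
river: ρ → (1,5,-1)
ρ-cycle length = 2 (tail of 0 descent steps not counted)

2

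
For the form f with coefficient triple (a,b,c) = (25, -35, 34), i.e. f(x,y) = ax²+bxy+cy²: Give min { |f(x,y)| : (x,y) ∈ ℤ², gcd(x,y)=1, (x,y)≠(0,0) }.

translate: b→15 (≡-35 mod 50), so (25,-35,34)→(25,15,24)
flip: (25,15,24)→(24,-15,25)
reduced (well bottom): (24,-15,25) with a≤c, −a<b≤a
well minimum = a = 24

24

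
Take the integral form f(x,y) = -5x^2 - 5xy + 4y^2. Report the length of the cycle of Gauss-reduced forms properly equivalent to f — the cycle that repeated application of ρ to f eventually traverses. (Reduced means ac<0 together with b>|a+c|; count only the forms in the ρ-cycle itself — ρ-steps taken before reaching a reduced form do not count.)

D = 105, ⌊√D⌋ = 10
descent: ρ → (4,5,-5)  [lands on river]
river: ρ → (-5,5,4)
river: ρ → (4,3,-6)
river: ρ → (-6,9,1)
river: ρ → (1,9,-6)
river: ρ → (-6,3,4)
ρ-cycle length = 6 (tail of 1 descent step not counted)

6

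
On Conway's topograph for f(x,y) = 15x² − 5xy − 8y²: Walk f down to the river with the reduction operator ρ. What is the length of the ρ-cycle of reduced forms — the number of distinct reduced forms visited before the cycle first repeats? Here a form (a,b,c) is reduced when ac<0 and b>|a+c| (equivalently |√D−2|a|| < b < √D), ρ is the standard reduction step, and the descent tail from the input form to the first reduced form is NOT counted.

D = 505, ⌊√D⌋ = 22
descent: ρ → (-8,21,2)  [lands on river]
river: ρ → (2,19,-18)
river: ρ → (-18,17,3)
river: ρ → (3,19,-12)
river: ρ → (-12,5,10)
river: ρ → (10,15,-7)
river: ρ → (-7,13,12)
river: ρ → (12,11,-8)
ρ-cycle length = 8 (tail of 1 descent step not counted)

8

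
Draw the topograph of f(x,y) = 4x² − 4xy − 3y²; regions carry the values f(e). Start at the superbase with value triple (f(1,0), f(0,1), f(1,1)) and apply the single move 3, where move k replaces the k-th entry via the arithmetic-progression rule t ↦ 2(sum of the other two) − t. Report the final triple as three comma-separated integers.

start (4,-3,-3) = (f(1,0),f(0,1),f(1,1))
replace slot 3: 2·(4+(-3)) − (-3) = 5 → (4,-3,5)

4,-3,5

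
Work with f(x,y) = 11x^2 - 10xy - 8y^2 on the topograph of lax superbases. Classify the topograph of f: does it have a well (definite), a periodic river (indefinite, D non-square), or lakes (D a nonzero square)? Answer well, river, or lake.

D = b²−4ac = (-10)² − 4·11·(-8) = 452
D > 0 non-square ⇒ indefinite ⇒ periodic river

river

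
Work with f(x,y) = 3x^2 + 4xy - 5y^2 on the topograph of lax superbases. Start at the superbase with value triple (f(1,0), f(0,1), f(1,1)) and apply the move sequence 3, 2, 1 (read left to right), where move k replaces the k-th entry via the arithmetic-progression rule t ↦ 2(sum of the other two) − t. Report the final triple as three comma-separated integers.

start (3,-5,2) = (f(1,0),f(0,1),f(1,1))
replace slot 3: 2·(3+(-5)) − 2 = -6 → (3,-5,-6)
replace slot 2: 2·(3+(-6)) − (-5) = -1 → (3,-1,-6)
replace slot 1: 2·((-1)+(-6)) − 3 = -17 → (-17,-1,-6)

-17,-1,-6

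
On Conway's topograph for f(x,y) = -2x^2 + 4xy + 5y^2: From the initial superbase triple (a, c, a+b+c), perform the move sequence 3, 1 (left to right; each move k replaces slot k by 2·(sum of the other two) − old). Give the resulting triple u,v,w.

start (-2,5,7) = (f(1,0),f(0,1),f(1,1))
replace slot 3: 2·((-2)+5) − 7 = -1 → (-2,5,-1)
replace slot 1: 2·(5+(-1)) − (-2) = 10 → (10,5,-1)

10,5,-1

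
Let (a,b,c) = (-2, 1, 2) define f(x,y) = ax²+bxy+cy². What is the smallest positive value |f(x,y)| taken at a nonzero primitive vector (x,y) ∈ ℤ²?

river: ρ → (2,3,-1)
river: ρ → (-1,3,2)
river: ρ → (2,1,-2)
river: ρ → (-2,3,1)
river: ρ → (1,3,-2)
river: ρ → (-2,1,2)
closes: descent 0, river 6
min |a| on river = 1

1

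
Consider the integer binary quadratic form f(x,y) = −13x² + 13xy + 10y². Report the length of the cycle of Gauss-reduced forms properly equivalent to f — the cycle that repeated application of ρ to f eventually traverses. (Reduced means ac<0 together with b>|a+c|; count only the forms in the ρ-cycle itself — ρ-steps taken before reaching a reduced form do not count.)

D = 689, ⌊√D⌋ = 26
river: ρ → (10,7,-16)
river: ρ → (-16,25,1)
river: ρ → (1,25,-16)
river: ρ → (-16,7,10)
river: ρ → (10,13,-13)
river: ρ → (-13,13,10)
ρ-cycle length = 6 (tail of 0 descent steps not counted)

6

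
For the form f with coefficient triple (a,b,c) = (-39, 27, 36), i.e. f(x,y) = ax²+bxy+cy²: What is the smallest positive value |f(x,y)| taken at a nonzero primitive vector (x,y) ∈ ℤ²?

river: ρ → (36,45,-30)
river: ρ → (-30,75,6)
river: ρ → (6,69,-66)
river: ρ → (-66,63,9)
river: ρ → (9,63,-66)
river: ρ → (-66,69,6)
river: ρ → (6,75,-30)
river: ρ → (-30,45,36)
river: ρ → (36,27,-39)
river: ρ → (-39,51,24)
river: ρ → (24,45,-45)
river: ρ → (-45,45,24)
river: ρ → (24,51,-39)
river: ρ → (-39,27,36)
closes: descent 0, river 14
min |a| on river = 6

6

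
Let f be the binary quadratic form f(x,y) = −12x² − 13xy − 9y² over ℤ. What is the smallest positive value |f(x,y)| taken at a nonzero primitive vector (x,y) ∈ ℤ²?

translate: b→-11 (≡13 mod 24), so (12,13,9)→(12,-11,8)
flip: (12,-11,8)→(8,11,12)
translate: b→-5 (≡11 mod 16), so (8,11,12)→(8,-5,9)
reduced (well bottom): (8,-5,9) with a≤c, −a<b≤a
well minimum |f| = |-8| = 8 (negative-definite)

8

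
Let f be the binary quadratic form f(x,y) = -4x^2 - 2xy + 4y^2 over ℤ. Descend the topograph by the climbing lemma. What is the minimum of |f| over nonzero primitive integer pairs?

descent: ρ → (4,2,-4)  [lands on river]
river: ρ → (-4,6,2)
river: ρ → (2,6,-4)
river: ρ → (-4,2,4)
river: ρ → (4,6,-2)
river: ρ → (-2,6,4)
closes: descent 1, river 6
min |a| on river = 2

2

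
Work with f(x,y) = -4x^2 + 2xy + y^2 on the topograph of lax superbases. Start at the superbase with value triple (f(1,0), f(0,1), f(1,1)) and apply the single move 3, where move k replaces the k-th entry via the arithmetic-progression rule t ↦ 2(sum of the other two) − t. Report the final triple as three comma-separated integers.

start (-4,1,-1) = (f(1,0),f(0,1),f(1,1))
replace slot 3: 2·((-4)+1) − (-1) = -5 → (-4,1,-5)

-4,1,-5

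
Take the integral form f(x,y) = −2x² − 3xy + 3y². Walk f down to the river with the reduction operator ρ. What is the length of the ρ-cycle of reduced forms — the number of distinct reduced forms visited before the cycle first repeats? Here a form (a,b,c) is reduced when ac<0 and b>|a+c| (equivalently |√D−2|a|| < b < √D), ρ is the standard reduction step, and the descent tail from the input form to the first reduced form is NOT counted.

D = 33, ⌊√D⌋ = 5
descent: ρ → (3,3,-2)  [lands on river]
river: ρ → (-2,5,1)
river: ρ → (1,5,-2)
river: ρ → (-2,3,3)
ρ-cycle length = 4 (tail of 1 descent step not counted)

4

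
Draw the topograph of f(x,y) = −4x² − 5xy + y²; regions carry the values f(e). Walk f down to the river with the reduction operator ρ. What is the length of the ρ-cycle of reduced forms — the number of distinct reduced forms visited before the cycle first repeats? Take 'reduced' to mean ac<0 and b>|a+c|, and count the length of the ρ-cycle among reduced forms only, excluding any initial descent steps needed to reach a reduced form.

D = 41, ⌊√D⌋ = 6
descent: ρ → (1,5,-4)  [lands on river]
river: ρ → (-4,3,2)
river: ρ → (2,5,-2)
river: ρ → (-2,3,4)
river: ρ → (4,5,-1)
river: ρ → (-1,5,4)
river: ρ → (4,3,-2)
river: ρ → (-2,5,2)
river: ρ → (2,3,-4)
river: ρ → (-4,5,1)
ρ-cycle length = 10 (tail of 1 descent step not counted)

10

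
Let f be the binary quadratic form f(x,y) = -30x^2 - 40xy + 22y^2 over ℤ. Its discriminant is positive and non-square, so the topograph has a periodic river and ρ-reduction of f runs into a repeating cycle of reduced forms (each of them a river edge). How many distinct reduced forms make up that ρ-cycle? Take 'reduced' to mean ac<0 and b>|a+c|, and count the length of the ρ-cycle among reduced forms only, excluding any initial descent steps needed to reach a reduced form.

D = 4240, ⌊√D⌋ = 65
descent: ρ → (22,40,-30)  [lands on river]
river: ρ → (-30,20,32)
river: ρ → (32,44,-18)
river: ρ → (-18,64,2)
river: ρ → (2,64,-18)
river: ρ → (-18,44,32)
river: ρ → (32,20,-30)
river: ρ → (-30,40,22)
river: ρ → (22,48,-22)
river: ρ → (-22,40,30)
river: ρ → (30,20,-32)
river: ρ → (-32,44,18)
river: ρ → (18,64,-2)
river: ρ → (-2,64,18)
river: ρ → (18,44,-32)
river: ρ → (-32,20,30)
river: ρ → (30,40,-22)
river: ρ → (-22,48,22)
ρ-cycle length = 18 (tail of 1 descent step not counted)

18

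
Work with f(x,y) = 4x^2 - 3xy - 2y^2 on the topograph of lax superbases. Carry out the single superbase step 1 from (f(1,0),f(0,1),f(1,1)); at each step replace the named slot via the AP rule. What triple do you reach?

start (4,-2,-1) = (f(1,0),f(0,1),f(1,1))
replace slot 1: 2·((-2)+(-1)) − 4 = -10 → (-10,-2,-1)

-10,-2,-1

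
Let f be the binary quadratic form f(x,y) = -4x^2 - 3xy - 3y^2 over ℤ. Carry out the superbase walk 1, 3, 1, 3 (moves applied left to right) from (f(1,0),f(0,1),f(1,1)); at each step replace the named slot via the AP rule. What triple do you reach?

start (-4,-3,-10) = (f(1,0),f(0,1),f(1,1))
replace slot 1: 2·((-3)+(-10)) − (-4) = -22 → (-22,-3,-10)
replace slot 3: 2·((-22)+(-3)) − (-10) = -40 → (-22,-3,-40)
replace slot 1: 2·((-3)+(-40)) − (-22) = -64 → (-64,-3,-40)
replace slot 3: 2·((-64)+(-3)) − (-40) = -94 → (-64,-3,-94)

-64,-3,-94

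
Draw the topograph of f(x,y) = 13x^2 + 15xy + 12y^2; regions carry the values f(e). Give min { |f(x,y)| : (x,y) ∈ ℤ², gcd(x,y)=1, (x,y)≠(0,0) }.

translate: b→-11 (≡15 mod 26), so (13,15,12)→(13,-11,10)
flip: (13,-11,10)→(10,11,13)
translate: b→-9 (≡11 mod 20), so (10,11,13)→(10,-9,12)
reduced (well bottom): (10,-9,12) with a≤c, −a<b≤a
well minimum = a = 10

10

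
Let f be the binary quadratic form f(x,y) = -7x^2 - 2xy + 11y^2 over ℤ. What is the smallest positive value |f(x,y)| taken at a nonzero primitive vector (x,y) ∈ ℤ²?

descent: ρ → (11,2,-7)
descent: ρ → (-7,12,6)  [lands on river]
river: ρ → (6,12,-7)
river: ρ → (-7,16,2)
river: ρ → (2,16,-7)
closes: descent 2, river 4
min |a| on river = 2

2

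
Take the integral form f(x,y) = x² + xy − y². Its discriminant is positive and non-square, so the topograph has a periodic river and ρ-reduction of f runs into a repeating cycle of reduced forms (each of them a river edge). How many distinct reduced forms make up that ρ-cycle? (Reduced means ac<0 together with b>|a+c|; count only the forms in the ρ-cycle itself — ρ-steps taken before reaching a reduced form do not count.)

D = 5, ⌊√D⌋ = 2
river: ρ → (-1,1,1)
river: ρ → (1,1,-1)
ρ-cycle length = 2 (tail of 0 descent steps not counted)

2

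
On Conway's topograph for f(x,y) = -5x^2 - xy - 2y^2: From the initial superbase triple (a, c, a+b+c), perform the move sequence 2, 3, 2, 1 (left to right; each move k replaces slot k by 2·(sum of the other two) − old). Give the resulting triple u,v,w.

start (-5,-2,-8) = (f(1,0),f(0,1),f(1,1))
replace slot 2: 2·((-5)+(-8)) − (-2) = -24 → (-5,-24,-8)
replace slot 3: 2·((-5)+(-24)) − (-8) = -50 → (-5,-24,-50)
replace slot 2: 2·((-5)+(-50)) − (-24) = -86 → (-5,-86,-50)
replace slot 1: 2·((-86)+(-50)) − (-5) = -267 → (-267,-86,-50)

-267,-86,-50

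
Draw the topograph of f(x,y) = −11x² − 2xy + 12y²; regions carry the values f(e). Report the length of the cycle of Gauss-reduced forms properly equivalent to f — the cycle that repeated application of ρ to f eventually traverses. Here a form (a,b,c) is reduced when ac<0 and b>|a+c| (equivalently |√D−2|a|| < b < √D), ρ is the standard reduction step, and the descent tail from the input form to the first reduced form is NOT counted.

D = 532, ⌊√D⌋ = 23
descent: ρ → (12,2,-11)  [lands on river]
river: ρ → (-11,20,3)
river: ρ → (3,22,-4)
river: ρ → (-4,18,13)
river: ρ → (13,8,-9)
river: ρ → (-9,10,12)
river: ρ → (12,14,-7)
river: ρ → (-7,14,12)
river: ρ → (12,10,-9)
river: ρ → (-9,8,13)
river: ρ → (13,18,-4)
river: ρ → (-4,22,3)
river: ρ → (3,20,-11)
river: ρ → (-11,2,12)
river: ρ → (12,22,-1)
river: ρ → (-1,22,12)
ρ-cycle length = 16 (tail of 1 descent step not counted)

16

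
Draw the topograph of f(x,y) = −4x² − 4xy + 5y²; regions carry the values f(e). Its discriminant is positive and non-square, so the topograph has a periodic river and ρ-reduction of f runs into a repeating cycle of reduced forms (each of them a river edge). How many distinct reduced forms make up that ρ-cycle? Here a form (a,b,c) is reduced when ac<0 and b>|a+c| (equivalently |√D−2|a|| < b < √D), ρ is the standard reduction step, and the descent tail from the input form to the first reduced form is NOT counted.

D = 96, ⌊√D⌋ = 9
descent: ρ → (5,4,-4)  [lands on river]
river: ρ → (-4,4,5)
river: ρ → (5,6,-3)
river: ρ → (-3,6,5)
ρ-cycle length = 4 (tail of 1 descent step not counted)

4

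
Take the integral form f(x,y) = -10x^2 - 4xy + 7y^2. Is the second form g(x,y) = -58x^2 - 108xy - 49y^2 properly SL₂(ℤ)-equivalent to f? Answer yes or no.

D₁ = 296, D₂ = 296
river cycle of f (length 10): (7, 4, -10), (-10, 16, 1), (1, 16, -10), (-10, 4, 7), (7, 10, -7), (-7, 4, 10), (10, 16, -1), (-1, 16, 10), (10, 4, -7), (-7, 10, 7)
river cycle of g (length 10): (1, 16, -10), (-10, 4, 7), (7, 10, -7), (-7, 4, 10), (10, 16, -1), (-1, 16, 10), (10, 4, -7), (-7, 10, 7), (7, 4, -10), (-10, 16, 1)
cycles coincide ⇒ equivalent

yes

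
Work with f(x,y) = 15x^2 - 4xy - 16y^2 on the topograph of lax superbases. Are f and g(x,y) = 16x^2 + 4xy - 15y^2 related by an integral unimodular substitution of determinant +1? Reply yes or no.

D₁ = 976, D₂ = 976
river cycle of f (length 26): (-16, 4, 15), (15, 26, -5), (-5, 24, 20), (20, 16, -9), (-9, 20, 16), (16, 12, -13), (-13, 14, 15), (15, 16, -12), (-12, 8, 19), (19, 30, -1), … (16 more)
river cycle of g (length 26): (-15, 26, 5), (5, 24, -20), (-20, 16, 9), (9, 20, -16), (-16, 12, 13), (13, 14, -15), (-15, 16, 12), (12, 8, -19), (-19, 30, 1), (1, 30, -19), … (16 more)
cycles differ ⇒ inequivalent

no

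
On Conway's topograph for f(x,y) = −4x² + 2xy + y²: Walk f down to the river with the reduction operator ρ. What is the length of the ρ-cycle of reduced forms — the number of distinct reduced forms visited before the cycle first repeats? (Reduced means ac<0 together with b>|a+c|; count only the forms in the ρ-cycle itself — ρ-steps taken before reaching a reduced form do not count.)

D = 20, ⌊√D⌋ = 4
descent: ρ → (1,4,-1)  [lands on river]
river: ρ → (-1,4,1)
ρ-cycle length = 2 (tail of 1 descent step not counted)

2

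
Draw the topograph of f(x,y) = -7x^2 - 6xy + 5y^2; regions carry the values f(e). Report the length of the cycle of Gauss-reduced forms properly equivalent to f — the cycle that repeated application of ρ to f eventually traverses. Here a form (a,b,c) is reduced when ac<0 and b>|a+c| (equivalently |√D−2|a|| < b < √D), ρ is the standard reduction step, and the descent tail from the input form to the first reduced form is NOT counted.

D = 176, ⌊√D⌋ = 13
descent: ρ → (5,6,-7)  [lands on river]
river: ρ → (-7,8,4)
river: ρ → (4,8,-7)
river: ρ → (-7,6,5)
river: ρ → (5,4,-8)
river: ρ → (-8,12,1)
river: ρ → (1,12,-8)
river: ρ → (-8,4,5)
ρ-cycle length = 8 (tail of 1 descent step not counted)

8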